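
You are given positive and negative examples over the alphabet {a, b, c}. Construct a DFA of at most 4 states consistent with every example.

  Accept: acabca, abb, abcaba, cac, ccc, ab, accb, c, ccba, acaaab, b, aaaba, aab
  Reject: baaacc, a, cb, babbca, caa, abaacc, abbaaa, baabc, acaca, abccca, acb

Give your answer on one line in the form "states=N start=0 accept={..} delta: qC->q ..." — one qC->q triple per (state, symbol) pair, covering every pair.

states=4 start=0 accept={1,2,3} delta: 0a->0 0b->1 0c->2 1a->1 1b->2 1c->3 2a->0 2b->0 2c->0 3a->3 3b->1 3c->0

Grow the machine one transition at a time. Run the examples from 0; the earliest place one falls off (shortest prefix, ties alphabetical) gets sent to the lowest-numbered state that keeps every Accept/Reject pair distinguishable — a pair clashes when both reach the same state with identical unread suffix — and to a fresh state only if none does.
a: 0a undefined. 0a->0: ok.
b: 0b undefined. 0b->0: no, abb/a meet in 0. Open state 1: 0b->1.
c: 0c undefined. 0c->0: no, cac/a meet in 0. 0c->1: no, abb/cb meet in 1 with "b" left. Open state 2: 0c->2.
ba: 1a undefined. 1a->0: no, aaaba/a meet in 0. 1a->1: ok.
ca: 2a undefined. 2a->0: ok.
cb: 2b undefined. 2b->0: ok.
cc: 2c undefined. 2c->0: ok.
abb: 1b undefined. 1b->0: no, acabca/babbca meet in 1 with "ca" left. 1b->1: no, acabca/babbca meet in 1 with "ca" left. 1b->2: ok.
abc: 1c undefined. 1c->0: no, acabca/a meet in 0. 1c->1: no, acabca/baaacc meet in 1. 1c->2: no, acabca/baaacc meet in 0. Open state 3: 1c->3.
abca: 3a undefined. 3a->0: no, acabca/a meet in 0. 3a->1: no, abcaba/a meet in 0. 3a->2: no, abcaba/a meet in 0. 3a->3: ok.
abcc: 3c undefined. 3c->0: ok.
abcab: 3b undefined. 3b->0: no, abcaba/baaacc meet in 0. 3b->1: ok.
All examples now run through 4 states with every (state, symbol) defined. Accept strings end in {1,2,3}, Reject strings end in {0}; accept={1,2,3}.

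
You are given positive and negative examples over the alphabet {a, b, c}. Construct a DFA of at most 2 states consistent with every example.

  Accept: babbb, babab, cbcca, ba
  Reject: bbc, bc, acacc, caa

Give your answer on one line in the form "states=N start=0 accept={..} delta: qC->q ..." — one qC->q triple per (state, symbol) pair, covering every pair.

states=2 start=0 accept={0} delta: 0a->0 0b->0 0c->1 1a->1 1b->0 1c->0

Fold the examples into a partial DFA from state 0: repeatedly fix the first undefined (state, symbol) met by the shortest-then-alphabetical prefix, trying targets in increasing order and rejecting any under which an Accept and a Reject string meet in one state with the same remainder; add a state when all current targets are rejected. Accepting states are where Accept strings end.
a: 0a undefined. 0a->0: ok.
b: 0b undefined. 0b->0: ok.
c: 0c undefined. 0c->0: no, babbb/bbc meet in 0. Open state 1: 0c->1.
ca: 1a undefined. 1a->0: no, babbb/caa meet in 0. 1a->1: ok.
cb: 1b undefined. 1b->0: ok.
acac: 1c undefined. 1c->0: ok.
All examples now run through 2 states with every (state, symbol) defined. Accept strings end in {0}, Reject strings end in {1}; accept={0}.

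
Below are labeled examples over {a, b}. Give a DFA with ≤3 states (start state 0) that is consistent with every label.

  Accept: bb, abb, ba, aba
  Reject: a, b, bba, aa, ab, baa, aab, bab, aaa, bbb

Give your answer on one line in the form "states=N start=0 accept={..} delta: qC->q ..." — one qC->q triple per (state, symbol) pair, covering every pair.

states=3 start=0 accept={2} delta: 0a->0 0b->1 1a->2 1b->2 2a->0 2b->0

Fold the examples into a partial DFA from state 0: repeatedly fix the first undefined (state, symbol) met by the shortest-then-alphabetical prefix, trying targets in increasing order and rejecting any under which an Accept and a Reject string meet in one state with the same remainder; add a state when all current targets are rejected. Accepting states are where Accept strings end.
a: 0a undefined. 0a->0: ok.
b: 0b undefined. 0b->0: no, bb/a meet in 0. Open state 1: 0b->1.
ba: 1a undefined. 1a->0: no, ba/a meet in 0. 1a->1: no, bb/bab meet in 1 with "b" left. Open state 2: 1a->2.
bb: 1b undefined. 1b->0: no, bb/a meet in 0. 1b->1: no, bb/b meet in 1. 1b->2: ok.
baa: 2a undefined. 2a->0: ok.
bab: 2b undefined. 2b->0: ok.
All examples now run through 3 states with every (state, symbol) defined. Accept strings end in {2}, Reject strings end in {0,1}; accept={2}.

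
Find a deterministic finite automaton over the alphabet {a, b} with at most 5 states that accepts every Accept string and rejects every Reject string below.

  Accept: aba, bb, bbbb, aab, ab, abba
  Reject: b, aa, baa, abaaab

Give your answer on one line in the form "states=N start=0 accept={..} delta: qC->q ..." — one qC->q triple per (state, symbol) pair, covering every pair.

states=4 start=0 accept={0,2} delta: 0a->1 0b->1 1a->1 1b->2 2a->2 2b->3 3a->0 3b->0

Fold the examples into a partial DFA from state 0: repeatedly fix the first undefined (state, symbol) met by the shortest-then-alphabetical prefix, trying targets in increasing order and rejecting any under which an Accept and a Reject string meet in one state with the same remainder; add a state when all current targets are rejected. Accepting states are where Accept strings end.
a: 0a undefined. 0a->0: no, aab/b meet in 0 with "b" left. Open state 1: 0a->1.
b: 0b undefined. 0b->0: no, bb/b meet in 0. 0b->1: ok.
aa: 1a undefined. 1a->0: no, aab/b meet in 1. 1a->1: ok.
ab: 1b undefined. 1b->0: no, aba/b meet in 1. 1b->1: no, aba/b meet in 1. Open state 2: 1b->2.
aba: 2a undefined. 2a->0: no, bb/abaaab meet in 2. 2a->1: no, aba/b meet in 1. 2a->2: ok.
abb: 2b undefined. 2b->0: no, bbbb/b meet in 1. 2b->1: no, abba/b meet in 1. 2b->2: no, aba/abaaab meet in 2. Open state 3: 2b->3.
abba: 3a undefined. 3a->0: ok.
bbbb: 3b undefined. 3b->0: ok.
All examples now run through 4 states with every (state, symbol) defined. Accept strings end in {0,2}, Reject strings end in {1,3}; accept={0,2}.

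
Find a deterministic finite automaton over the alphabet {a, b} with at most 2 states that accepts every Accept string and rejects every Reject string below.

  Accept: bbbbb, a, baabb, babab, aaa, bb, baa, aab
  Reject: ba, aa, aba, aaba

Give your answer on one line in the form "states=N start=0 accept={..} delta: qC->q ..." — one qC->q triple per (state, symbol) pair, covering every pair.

State merging on the prefix tree: take the shortest (then alphabetical) example prefix whose next move is undefined and point that move at state 0, else 1, else 2, ...; a target is out if some Accept/Reject pair would then sit in one state with the same input left (inseparable). If every existing state is out, open a new one.
a: 0a undefined. 0a->0: no, a/aa meet in 0. Open state 1: 0a->1.
b: 0b undefined. 0b->0: no, a/ba meet in 1. 0b->1: ok.
aa: 1a undefined. 1a->0: ok.
ab: 1b undefined. 1b->0: no, bbbbb/aba meet in 1. 1b->1: ok.
All examples now run through 2 states with every (state, symbol) defined. Accept strings end in {1}, Reject strings end in {0}; accept={1}.

states=2 start=0 accept={1} delta: 0a->1 0b->1 1a->0 1b->1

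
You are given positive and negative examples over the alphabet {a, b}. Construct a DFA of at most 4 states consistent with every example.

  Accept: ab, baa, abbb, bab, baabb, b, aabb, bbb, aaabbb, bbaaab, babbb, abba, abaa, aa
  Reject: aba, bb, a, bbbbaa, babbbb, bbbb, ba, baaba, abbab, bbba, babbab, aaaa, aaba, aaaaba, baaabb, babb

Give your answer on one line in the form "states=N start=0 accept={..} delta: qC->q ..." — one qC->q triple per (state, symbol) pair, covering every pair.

Grow the machine one transition at a time. Run the examples from 0; the earliest place one falls off (shortest prefix, ties alphabetical) gets sent to the lowest-numbered state that keeps every Accept/Reject pair distinguishable — a pair clashes when both reach the same state with identical unread suffix — and to a fresh state only if none does.
a: 0a undefined. 0a->0: no, aabb/bb meet in 0 with "bb" left. Open state 1: 0a->1.
b: 0b undefined. 0b->0: no, baa/bbbbaa meet in 1 with "a" left. 0b->1: no, ab/bb meet in 1 with "b" left. Open state 2: 0b->2.
aa: 1a undefined. 1a->0: no, aabb/bb meet in 2 with "b" left. 1a->1: no, aa/a meet in 1. 1a->2: no, baa/aaaa meet in 2 with "aa" left. Open state 3: 1a->3.
ab: 1b undefined. 1b->0: no, abbb/bb meet in 2 with "b" left. 1b->1: no, ab/a meet in 1. 1b->2: ok.
ba: 2a undefined. 2a->0: no, baa/a meet in 1. 2a->1: ok.
bb: 2b undefined. 2b->0: no, ab/abbab meet in 2. 2b->1: ok.
aaa: 3a undefined. 3a->0: ok.
aab: 3b undefined. 3b->0: ok.
All examples now run through 4 states with every (state, symbol) defined. Accept strings end in {2,3}, Reject strings end in {0,1}; accept={2,3}.

states=4 start=0 accept={2,3} delta: 0a->1 0b->2 1a->3 1b->2 2a->1 2b->1 3a->0 3b->0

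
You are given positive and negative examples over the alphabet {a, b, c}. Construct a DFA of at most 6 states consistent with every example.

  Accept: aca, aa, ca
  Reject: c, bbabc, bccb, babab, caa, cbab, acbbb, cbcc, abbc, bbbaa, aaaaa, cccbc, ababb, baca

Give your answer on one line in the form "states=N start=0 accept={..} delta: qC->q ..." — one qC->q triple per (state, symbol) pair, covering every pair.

states=3 start=0 accept={2} delta: 0a->1 0b->1 0c->1 1a->2 1b->0 1c->1 2a->1 2b->0 2c->0

Fold the examples into a partial DFA from state 0: repeatedly fix the first undefined (state, symbol) met by the shortest-then-alphabetical prefix, trying targets in increasing order and rejecting any under which an Accept and a Reject string meet in one state with the same remainder; add a state when all current targets are rejected. Accepting states are where Accept strings end.
a: 0a undefined. 0a->0: no, aa/aaaaa meet in 0. Open state 1: 0a->1.
b: 0b undefined. 0b->0: no, aca/baca meet in 1 with "ca" left. 0b->1: ok.
c: 0c undefined. 0c->0: no, aa/caa meet in 1 with "a" left. 0c->1: ok.
aa: 1a undefined. 1a->0: no, aa/baca meet in 0. 1a->1: no, aca/baca meet in 1 with "ca" left. Open state 2: 1a->2.
ab: 1b undefined. 1b->0: ok.
ac: 1c undefined. 1c->0: no, aca/c meet in 1. 1c->1: ok.
aaa: 2a undefined. 2a->0: no, aca/aaaaa meet in 2. 2a->1: ok.
bab: 2b undefined. 2b->0: ok.
bac: 2c undefined. 2c->0: ok.
All examples now run through 3 states with every (state, symbol) defined. Accept strings end in {2}, Reject strings end in {0,1}; accept={2}.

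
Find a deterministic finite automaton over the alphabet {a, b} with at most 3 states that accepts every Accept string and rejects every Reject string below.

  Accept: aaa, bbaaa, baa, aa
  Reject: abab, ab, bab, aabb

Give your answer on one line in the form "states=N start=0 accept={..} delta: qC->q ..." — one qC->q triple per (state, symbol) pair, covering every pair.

State merging on the prefix tree: take the shortest (then alphabetical) example prefix whose next move is undefined and point that move at state 0, else 1, else 2, ...; a target is out if some Accept/Reject pair would then sit in one state with the same input left (inseparable). If every existing state is out, open a new one.
a: 0a undefined. 0a->0: ok.
b: 0b undefined. 0b->0: no, aaa/abab meet in 0. Open state 1: 0b->1.
ba: 1a undefined. 1a->0: ok.
bb: 1b undefined. 1b->0: no, aaa/aabb meet in 0. 1b->1: ok.
All examples now run through 2 states with every (state, symbol) defined. Accept strings end in {0}, Reject strings end in {1}; accept={0}.

states=2 start=0 accept={0} delta: 0a->0 0b->1 1a->0 1b->1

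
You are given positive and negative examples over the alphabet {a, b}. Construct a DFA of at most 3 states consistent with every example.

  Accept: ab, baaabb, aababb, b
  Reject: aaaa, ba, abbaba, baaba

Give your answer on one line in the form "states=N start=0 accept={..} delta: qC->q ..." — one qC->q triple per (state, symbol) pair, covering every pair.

State merging on the prefix tree: take the shortest (then alphabetical) example prefix whose next move is undefined and point that move at state 0, else 1, else 2, ...; a target is out if some Accept/Reject pair would then sit in one state with the same input left (inseparable). If every existing state is out, open a new one.
a: 0a undefined. 0a->0: ok.
b: 0b undefined. 0b->0: no, ab/aaaa meet in 0. Open state 1: 0b->1.
ba: 1a undefined. 1a->0: ok.
abb: 1b undefined. 1b->0: no, baaabb/aaaa meet in 0. 1b->1: ok.
All examples now run through 2 states with every (state, symbol) defined. Accept strings end in {1}, Reject strings end in {0}; accept={1}.

states=2 start=0 accept={1} delta: 0a->0 0b->1 1a->0 1b->1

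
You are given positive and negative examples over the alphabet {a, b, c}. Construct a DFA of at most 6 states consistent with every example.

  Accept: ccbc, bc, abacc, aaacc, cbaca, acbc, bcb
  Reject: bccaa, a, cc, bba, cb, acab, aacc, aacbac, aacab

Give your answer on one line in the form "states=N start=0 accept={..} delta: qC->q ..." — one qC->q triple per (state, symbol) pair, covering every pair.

states=5 start=0 accept={2,3,4} delta: 0a->1 0b->1 0c->0 1a->2 1b->0 1c->2 2a->1 2b->2 2c->3 3a->4 3b->3 3c->0 4a->0 4b->0 4c->0

State merging on the prefix tree: take the shortest (then alphabetical) example prefix whose next move is undefined and point that move at state 0, else 1, else 2, ...; a target is out if some Accept/Reject pair would then sit in one state with the same input left (inseparable). If every existing state is out, open a new one.
a: 0a undefined. 0a->0: no, aaacc/cc meet in 0 with "cc" left. Open state 1: 0a->1.
b: 0b undefined. 0b->0: no, bcb/cb meet in 0 with "cb" left. 0b->1: ok.
c: 0c undefined. 0c->0: ok.
aa: 1a undefined. 1a->0: no, cbaca/a meet in 1. 1a->1: no, aaacc/aacc meet in 1 with "cc" left. Open state 2: 1a->2.
ab: 1b undefined. 1b->0: ok.
ac: 1c undefined. 1c->0: no, ccbc/cc meet in 0. 1c->1: no, ccbc/a meet in 1. 1c->2: ok.
aaa: 2a undefined. 2a->0: no, aaacc/cc meet in 0. 2a->1: ok.
aac: 2c undefined. 2c->0: no, ccbc/bccaa meet in 2. 2c->1: no, ccbc/aacc meet in 2. 2c->2: no, ccbc/bccaa meet in 2. Open state 3: 2c->3.
acb: 2b undefined. 2b->0: no, acbc/cc meet in 0. 2b->1: no, bcb/a meet in 1. 2b->2: ok.
aaca: 3a undefined. 3a->0: no, cbaca/cc meet in 0. 3a->1: no, ccbc/bccaa meet in 2. 3a->2: no, ccbc/aacab meet in 2. 3a->3: no, abacc/bccaa meet in 3. Open state 4: 3a->4.
aacb: 3b undefined. 3b->0: no, ccbc/aacbac meet in 2. 3b->1: no, abacc/aacbac meet in 3. 3b->2: no, ccbc/aacbac meet in 2. 3b->3: ok.
aacc: 3c undefined. 3c->0: ok.
aacab: 4b undefined. 4b->0: ok.
bccaa: 4a undefined. 4a->0: ok.
aacbac: 4c undefined. 4c->0: ok.
All examples now run through 5 states with every (state, symbol) defined. Accept strings end in {2,3,4}, Reject strings end in {0,1}; accept={2,3,4}.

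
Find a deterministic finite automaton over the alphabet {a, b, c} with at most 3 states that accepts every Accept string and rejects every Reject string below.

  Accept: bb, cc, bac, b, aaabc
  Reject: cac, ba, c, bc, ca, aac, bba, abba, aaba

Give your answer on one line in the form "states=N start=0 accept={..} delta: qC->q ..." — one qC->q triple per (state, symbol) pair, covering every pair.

State merging on the prefix tree: take the shortest (then alphabetical) example prefix whose next move is undefined and point that move at state 0, else 1, else 2, ...; a target is out if some Accept/Reject pair would then sit in one state with the same input left (inseparable). If every existing state is out, open a new one.
a: 0a undefined. 0a->0: no, aaabc/bc meet in 0 with "bc" left. Open state 1: 0a->1.
b: 0b undefined. 0b->0: ok.
c: 0c undefined. 0c->0: no, bb/c meet in 0. 0c->1: ok.
aa: 1a undefined. 1a->0: no, bb/ca meet in 0. 1a->1: no, cc/cac meet in 1 with "c" left. Open state 2: 1a->2.
ab: 1b undefined. 1b->0: ok.
cc: 1c undefined. 1c->0: ok.
aaa: 2a undefined. 2a->0: no, aaabc/ba meet in 1. 2a->1: no, aaabc/ba meet in 1. 2a->2: ok.
aab: 2b undefined. 2b->0: no, aaabc/ba meet in 1. 2b->1: ok.
aac: 2c undefined. 2c->0: no, bb/cac meet in 0. 2c->1: ok.
All examples now run through 3 states with every (state, symbol) defined. Accept strings end in {0}, Reject strings end in {1,2}; accept={0}.

states=3 start=0 accept={0} delta: 0a->1 0b->0 0c->1 1a->2 1b->0 1c->0 2a->2 2b->1 2c->1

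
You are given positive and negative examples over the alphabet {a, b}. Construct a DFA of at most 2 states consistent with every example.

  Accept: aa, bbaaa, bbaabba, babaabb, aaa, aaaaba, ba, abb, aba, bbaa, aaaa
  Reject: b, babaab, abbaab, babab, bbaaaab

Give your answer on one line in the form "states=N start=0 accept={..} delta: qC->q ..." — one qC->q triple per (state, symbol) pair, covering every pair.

Fold the examples into a partial DFA from state 0: repeatedly fix the first undefined (state, symbol) met by the shortest-then-alphabetical prefix, trying targets in increasing order and rejecting any under which an Accept and a Reject string meet in one state with the same remainder; add a state when all current targets are rejected. Accepting states are where Accept strings end.
a: 0a undefined. 0a->0: ok.
b: 0b undefined. 0b->0: no, aa/b meet in 0. Open state 1: 0b->1.
ba: 1a undefined. 1a->0: ok.
bb: 1b undefined. 1b->0: ok.
All examples now run through 2 states with every (state, symbol) defined. Accept strings end in {0}, Reject strings end in {1}; accept={0}.

states=2 start=0 accept={0} delta: 0a->0 0b->1 1a->0 1b->0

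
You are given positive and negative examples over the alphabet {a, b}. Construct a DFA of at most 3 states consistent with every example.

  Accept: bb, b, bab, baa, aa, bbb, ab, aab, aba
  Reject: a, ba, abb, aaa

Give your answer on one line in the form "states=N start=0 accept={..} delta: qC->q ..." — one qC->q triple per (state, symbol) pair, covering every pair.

Grow the machine one transition at a time. Run the examples from 0; the earliest place one falls off (shortest prefix, ties alphabetical) gets sent to the lowest-numbered state that keeps every Accept/Reject pair distinguishable — a pair clashes when both reach the same state with identical unread suffix — and to a fresh state only if none does.
a: 0a undefined. 0a->0: no, bb/abb meet in 0 with "bb" left. Open state 1: 0a->1.
b: 0b undefined. 0b->0: ok.
aa: 1a undefined. 1a->0: ok.
ab: 1b undefined. 1b->0: no, bb/abb meet in 0. 1b->1: no, bab/a meet in 1. Open state 2: 1b->2.
aba: 2a undefined. 2a->0: ok.
abb: 2b undefined. 2b->0: no, bb/abb meet in 0. 2b->1: ok.
All examples now run through 3 states with every (state, symbol) defined. Accept strings end in {0,2}, Reject strings end in {1}; accept={0,2}.

states=3 start=0 accept={0,2} delta: 0a->1 0b->0 1a->0 1b->2 2a->0 2b->1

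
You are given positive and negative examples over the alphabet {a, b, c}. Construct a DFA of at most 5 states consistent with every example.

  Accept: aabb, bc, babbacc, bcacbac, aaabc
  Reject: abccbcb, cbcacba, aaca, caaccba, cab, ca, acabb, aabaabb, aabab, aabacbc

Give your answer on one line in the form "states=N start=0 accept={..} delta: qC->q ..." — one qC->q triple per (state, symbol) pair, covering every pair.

Grow the machine one transition at a time. Run the examples from 0; the earliest place one falls off (shortest prefix, ties alphabetical) gets sent to the lowest-numbered state that keeps every Accept/Reject pair distinguishable — a pair clashes when both reach the same state with identical unread suffix — and to a fresh state only if none does.
a: 0a undefined. 0a->0: ok.
b: 0b undefined. 0b->0: no, aabb/aabaabb meet in 0. Open state 1: 0b->1.
c: 0c undefined. 0c->0: no, aabb/acabb meet in 1 with "b" left. 0c->1: ok.
ba: 1a undefined. 1a->0: no, aabb/acabb meet in 1 with "b" left. 1a->1: no, aabb/cab meet in 1 with "b" left. Open state 2: 1a->2.
bc: 1c undefined. 1c->0: ok.
cb: 1b undefined. 1b->0: no, aabb/abccbcb meet in 0. 1b->1: no, aabb/abccbcb meet in 1. 1b->2: no, aabb/aaca meet in 2. Open state 3: 1b->3.
bab: 2b undefined. 2b->0: no, bc/cab meet in 0. 2b->1: no, aabb/acabb meet in 3. 2b->2: ok.
caa: 2a undefined. 2a->0: no, aabb/aabaabb meet in 3. 2a->1: ok.
cbc: 3c undefined. 3c->0: no, babbacc/abccbcb meet in 1. 3c->1: no, aabb/abccbcb meet in 3. 3c->2: ok.
aabac: 2c undefined. 2c->0: no, bc/aabacbc meet in 0. 2c->1: ok.
bcacba: 3a undefined. 3a->0: no, bc/caaccba meet in 0. 3a->1: no, babbacc/caaccba meet in 1. 3a->2: ok.
aabaabb: 3b undefined. 3b->0: no, bc/aabaabb meet in 0. 3b->1: no, babbacc/aabaabb meet in 1. 3b->2: ok.
All examples now run through 4 states with every (state, symbol) defined. Accept strings end in {0,1,3}, Reject strings end in {2}; accept={0,1,3}.

states=4 start=0 accept={0,1,3} delta: 0a->0 0b->1 0c->1 1a->2 1b->3 1c->0 2a->1 2b->2 2c->1 3a->2 3b->2 3c->2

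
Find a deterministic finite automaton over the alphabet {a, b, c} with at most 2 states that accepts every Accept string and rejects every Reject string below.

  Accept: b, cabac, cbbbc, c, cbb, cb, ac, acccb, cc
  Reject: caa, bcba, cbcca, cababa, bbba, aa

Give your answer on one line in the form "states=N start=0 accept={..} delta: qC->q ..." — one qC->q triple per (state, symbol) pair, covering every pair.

states=2 start=0 accept={1} delta: 0a->0 0b->1 0c->1 1a->0 1b->1 1c->1

Fold the examples into a partial DFA from state 0: repeatedly fix the first undefined (state, symbol) met by the shortest-then-alphabetical prefix, trying targets in increasing order and rejecting any under which an Accept and a Reject string meet in one state with the same remainder; add a state when all current targets are rejected. Accepting states are where Accept strings end.
a: 0a undefined. 0a->0: ok.
b: 0b undefined. 0b->0: no, b/bbba meet in 0. Open state 1: 0b->1.
c: 0c undefined. 0c->0: no, c/caa meet in 0. 0c->1: ok.
bb: 1b undefined. 1b->0: no, cb/aa meet in 0. 1b->1: ok.
bc: 1c undefined. 1c->0: no, cbbbc/aa meet in 0. 1c->1: ok.
ca: 1a undefined. 1a->0: ok.
All examples now run through 2 states with every (state, symbol) defined. Accept strings end in {1}, Reject strings end in {0}; accept={1}.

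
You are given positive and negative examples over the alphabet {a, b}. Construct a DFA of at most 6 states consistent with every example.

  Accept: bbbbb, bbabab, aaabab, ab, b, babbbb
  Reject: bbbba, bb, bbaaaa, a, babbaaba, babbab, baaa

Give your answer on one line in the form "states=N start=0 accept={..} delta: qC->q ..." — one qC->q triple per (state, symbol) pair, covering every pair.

Fold the examples into a partial DFA from state 0: repeatedly fix the first undefined (state, symbol) met by the shortest-then-alphabetical prefix, trying targets in increasing order and rejecting any under which an Accept and a Reject string meet in one state with the same remainder; add a state when all current targets are rejected. Accepting states are where Accept strings end.
a: 0a undefined. 0a->0: ok.
b: 0b undefined. 0b->0: no, bbbbb/bbbba meet in 0. Open state 1: 0b->1.
ba: 1a undefined. 1a->0: ok.
bb: 1b undefined. 1b->0: no, bbbbb/babbab meet in 1. 1b->1: no, bbbbb/bb meet in 1. Open state 2: 1b->2.
bba: 2a undefined. 2a->0: no, bbabab/babbab meet in 1. 2a->1: no, bbabab/bb meet in 2. 2a->2: ok.
bbb: 2b undefined. 2b->0: no, bbbbb/bb meet in 2. 2b->1: no, bbbbb/babbab meet in 1. 2b->2: no, bbbbb/bbbba meet in 2. Open state 3: 2b->3.
bbbb: 3b undefined. 3b->0: no, babbbb/bbbba meet in 0. 3b->1: no, bbbbb/bb meet in 2. 3b->2: no, bbbbb/babbab meet in 3. 3b->3: no, bbbbb/babbab meet in 3. Open state 4: 3b->4.
bbaba: 3a undefined. 3a->0: ok.
bbbba: 4a undefined. 4a->0: ok.
bbbbb: 4b undefined. 4b->0: no, bbbbb/bbbba meet in 0. 4b->1: ok.
All examples now run through 5 states with every (state, symbol) defined. Accept strings end in {1,4}, Reject strings end in {0,2,3}; accept={1,4}.

states=5 start=0 accept={1,4} delta: 0a->0 0b->1 1a->0 1b->2 2a->2 2b->3 3a->0 3b->4 4a->0 4b->1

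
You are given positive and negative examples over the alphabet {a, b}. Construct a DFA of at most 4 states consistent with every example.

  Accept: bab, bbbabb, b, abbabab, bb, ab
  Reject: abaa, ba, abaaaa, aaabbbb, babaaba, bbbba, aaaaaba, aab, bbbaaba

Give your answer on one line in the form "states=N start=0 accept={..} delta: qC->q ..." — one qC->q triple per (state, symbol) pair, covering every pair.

Grow the machine one transition at a time. Run the examples from 0; the earliest place one falls off (shortest prefix, ties alphabetical) gets sent to the lowest-numbered state that keeps every Accept/Reject pair distinguishable — a pair clashes when both reach the same state with identical unread suffix — and to a fresh state only if none does.
a: 0a undefined. 0a->0: no, b/aab meet in 0 with "b" left. Open state 1: 0a->1.
b: 0b undefined. 0b->0: ok.
aa: 1a undefined. 1a->0: no, b/aab meet in 0. 1a->1: no, bab/aab meet in 1 with "b" left. Open state 2: 1a->2.
ab: 1b undefined. 1b->0: ok.
aaa: 2a undefined. 2a->0: no, bab/aaabbbb meet in 0. 2a->1: no, bab/aaabbbb meet in 0. 2a->2: ok.
aab: 2b undefined. 2b->0: no, bab/aaabbbb meet in 0. 2b->1: no, bab/aaabbbb meet in 0. 2b->2: ok.
All examples now run through 3 states with every (state, symbol) defined. Accept strings end in {0}, Reject strings end in {1,2}; accept={0}.

states=3 start=0 accept={0} delta: 0a->1 0b->0 1a->2 1b->0 2a->2 2b->2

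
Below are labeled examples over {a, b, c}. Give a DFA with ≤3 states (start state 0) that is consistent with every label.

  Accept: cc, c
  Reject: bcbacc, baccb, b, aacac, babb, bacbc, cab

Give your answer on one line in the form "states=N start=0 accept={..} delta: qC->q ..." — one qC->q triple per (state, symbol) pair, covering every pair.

states=3 start=0 accept={1} delta: 0a->0 0b->0 0c->1 1a->2 1b->2 1c->1 2a->2 2b->0 2c->2

State merging on the prefix tree: take the shortest (then alphabetical) example prefix whose next move is undefined and point that move at state 0, else 1, else 2, ...; a target is out if some Accept/Reject pair would then sit in one state with the same input left (inseparable). If every existing state is out, open a new one.
a: 0a undefined. 0a->0: ok.
b: 0b undefined. 0b->0: ok.
c: 0c undefined. 0c->0: no, cc/bcbacc meet in 0. Open state 1: 0c->1.
ca: 1a undefined. 1a->0: no, c/aacac meet in 1. 1a->1: no, cc/aacac meet in 1 with "c" left. Open state 2: 1a->2.
cc: 1c undefined. 1c->0: no, cc/baccb meet in 0. 1c->1: ok.
bcb: 1b undefined. 1b->0: no, cc/bcbacc meet in 1. 1b->1: no, cc/baccb meet in 1. 1b->2: ok.
cab: 2b undefined. 2b->0: ok.
bcba: 2a undefined. 2a->0: no, cc/bcbacc meet in 1. 2a->1: no, cc/bcbacc meet in 1. 2a->2: ok.
aacac: 2c undefined. 2c->0: no, cc/bcbacc meet in 1. 2c->1: no, cc/bcbacc meet in 1. 2c->2: ok.
All examples now run through 3 states with every (state, symbol) defined. Accept strings end in {1}, Reject strings end in {0,2}; accept={1}.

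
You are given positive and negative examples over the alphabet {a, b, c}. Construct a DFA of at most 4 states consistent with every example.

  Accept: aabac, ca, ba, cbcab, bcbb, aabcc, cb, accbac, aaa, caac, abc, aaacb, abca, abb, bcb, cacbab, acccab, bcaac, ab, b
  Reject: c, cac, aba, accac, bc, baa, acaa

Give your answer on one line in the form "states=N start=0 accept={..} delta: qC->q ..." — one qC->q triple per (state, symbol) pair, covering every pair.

states=3 start=0 accept={0,1} delta: 0a->1 0b->0 0c->2 1a->2 1b->1 1c->0 2a->0 2b->0 2c->0

Grow the machine one transition at a time. Run the examples from 0; the earliest place one falls off (shortest prefix, ties alphabetical) gets sent to the lowest-numbered state that keeps every Accept/Reject pair distinguishable — a pair clashes when both reach the same state with identical unread suffix — and to a fresh state only if none does.
a: 0a undefined. 0a->0: no, ba/aba meet in 0 with "ba" left. Open state 1: 0a->1.
b: 0b undefined. 0b->0: ok.
c: 0c undefined. 0c->0: no, bcbb/c meet in 0. 0c->1: no, ca/baa meet in 1 with "a" left. Open state 2: 0c->2.
aa: 1a undefined. 1a->0: no, b/baa meet in 0. 1a->1: no, ba/baa meet in 1. 1a->2: ok.
ab: 1b undefined. 1b->0: no, ba/aba meet in 1. 1b->1: ok.
ac: 1c undefined. 1c->0: ok.
ca: 2a undefined. 2a->0: ok.
cb: 2b undefined. 2b->0: ok.
accc: 2c undefined. 2c->0: ok.
All examples now run through 3 states with every (state, symbol) defined. Accept strings end in {0,1}, Reject strings end in {2}; accept={0,1}.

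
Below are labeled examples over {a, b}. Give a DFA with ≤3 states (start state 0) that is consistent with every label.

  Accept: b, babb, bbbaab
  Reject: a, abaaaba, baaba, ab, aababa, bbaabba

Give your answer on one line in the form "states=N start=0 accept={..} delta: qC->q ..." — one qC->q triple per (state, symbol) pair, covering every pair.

states=3 start=0 accept={0} delta: 0a->1 0b->0 1a->0 1b->2 2a->1 2b->0

State merging on the prefix tree: take the shortest (then alphabetical) example prefix whose next move is undefined and point that move at state 0, else 1, else 2, ...; a target is out if some Accept/Reject pair would then sit in one state with the same input left (inseparable). If every existing state is out, open a new one.
a: 0a undefined. 0a->0: no, b/ab meet in 0 with "b" left. Open state 1: 0a->1.
b: 0b undefined. 0b->0: ok.
aa: 1a undefined. 1a->0: ok.
ab: 1b undefined. 1b->0: no, b/ab meet in 0. 1b->1: no, b/aababa meet in 0. Open state 2: 1b->2.
aba: 2a undefined. 2a->0: no, b/aababa meet in 0. 2a->1: ok.
babb: 2b undefined. 2b->0: ok.
All examples now run through 3 states with every (state, symbol) defined. Accept strings end in {0}, Reject strings end in {1,2}; accept={0}.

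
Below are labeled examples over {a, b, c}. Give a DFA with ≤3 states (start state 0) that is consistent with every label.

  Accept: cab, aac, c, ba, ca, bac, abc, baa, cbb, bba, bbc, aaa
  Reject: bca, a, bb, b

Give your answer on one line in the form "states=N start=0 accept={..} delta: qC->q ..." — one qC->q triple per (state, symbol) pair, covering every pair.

states=3 start=0 accept={0,2} delta: 0a->1 0b->1 0c->2 1a->2 1b->1 1c->0 2a->2 2b->2 2c->0

State merging on the prefix tree: take the shortest (then alphabetical) example prefix whose next move is undefined and point that move at state 0, else 1, else 2, ...; a target is out if some Accept/Reject pair would then sit in one state with the same input left (inseparable). If every existing state is out, open a new one.
a: 0a undefined. 0a->0: no, aaa/a meet in 0. Open state 1: 0a->1.
b: 0b undefined. 0b->0: no, ba/a meet in 1. 0b->1: ok.
c: 0c undefined. 0c->0: no, cab/bb meet in 1 with "b" left. 0c->1: no, c/a meet in 1. Open state 2: 0c->2.
aa: 1a undefined. 1a->0: no, baa/a meet in 1. 1a->1: no, ba/a meet in 1. 1a->2: ok.
ab: 1b undefined. 1b->0: no, bba/a meet in 1. 1b->1: ok.
bc: 1c undefined. 1c->0: ok.
ca: 2a undefined. 2a->0: no, cab/bca meet in 1. 2a->1: no, cab/bca meet in 1. 2a->2: ok.
cb: 2b undefined. 2b->0: no, cbb/bca meet in 1. 2b->1: no, cab/bca meet in 1. 2b->2: ok.
aac: 2c undefined. 2c->0: ok.
All examples now run through 3 states with every (state, symbol) defined. Accept strings end in {0,2}, Reject strings end in {1}; accept={0,2}.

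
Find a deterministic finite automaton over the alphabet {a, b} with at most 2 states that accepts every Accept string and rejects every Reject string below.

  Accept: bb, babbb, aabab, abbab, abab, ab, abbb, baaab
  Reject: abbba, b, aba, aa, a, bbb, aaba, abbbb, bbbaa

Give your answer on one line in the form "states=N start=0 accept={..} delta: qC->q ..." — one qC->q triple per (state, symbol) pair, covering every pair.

states=2 start=0 accept={0} delta: 0a->1 0b->1 1a->1 1b->0

Fold the examples into a partial DFA from state 0: repeatedly fix the first undefined (state, symbol) met by the shortest-then-alphabetical prefix, trying targets in increasing order and rejecting any under which an Accept and a Reject string meet in one state with the same remainder; add a state when all current targets are rejected. Accepting states are where Accept strings end.
a: 0a undefined. 0a->0: no, ab/b meet in 0 with "b" left. Open state 1: 0a->1.
b: 0b undefined. 0b->0: no, bb/b meet in 0. 0b->1: ok.
aa: 1a undefined. 1a->0: no, babbb/bbb meet in 1 with "bb" left. 1a->1: ok.
ab: 1b undefined. 1b->0: ok.
All examples now run through 2 states with every (state, symbol) defined. Accept strings end in {0}, Reject strings end in {1}; accept={0}.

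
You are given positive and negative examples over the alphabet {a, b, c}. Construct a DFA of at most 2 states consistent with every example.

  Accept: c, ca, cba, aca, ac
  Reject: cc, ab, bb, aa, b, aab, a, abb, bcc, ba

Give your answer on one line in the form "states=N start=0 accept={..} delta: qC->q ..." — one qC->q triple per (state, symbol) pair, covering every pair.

states=2 start=0 accept={1} delta: 0a->0 0b->0 0c->1 1a->1 1b->1 1c->0

Grow the machine one transition at a time. Run the examples from 0; the earliest place one falls off (shortest prefix, ties alphabetical) gets sent to the lowest-numbered state that keeps every Accept/Reject pair distinguishable — a pair clashes when both reach the same state with identical unread suffix — and to a fresh state only if none does.
a: 0a undefined. 0a->0: ok.
b: 0b undefined. 0b->0: ok.
c: 0c undefined. 0c->0: no, c/cc meet in 0. Open state 1: 0c->1.
ca: 1a undefined. 1a->0: no, ca/ab meet in 0. 1a->1: ok.
cb: 1b undefined. 1b->0: no, cba/ab meet in 0. 1b->1: ok.
cc: 1c undefined. 1c->0: ok.
All examples now run through 2 states with every (state, symbol) defined. Accept strings end in {1}, Reject strings end in {0}; accept={1}.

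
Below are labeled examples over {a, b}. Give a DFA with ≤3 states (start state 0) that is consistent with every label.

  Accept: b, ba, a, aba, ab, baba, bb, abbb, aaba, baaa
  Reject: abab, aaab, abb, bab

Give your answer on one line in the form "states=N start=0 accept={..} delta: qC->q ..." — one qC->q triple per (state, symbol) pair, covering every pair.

states=3 start=0 accept={1,2} delta: 0a->1 0b->1 1a->2 1b->2 2a->2 2b->0

State merging on the prefix tree: take the shortest (then alphabetical) example prefix whose next move is undefined and point that move at state 0, else 1, else 2, ...; a target is out if some Accept/Reject pair would then sit in one state with the same input left (inseparable). If every existing state is out, open a new one.
a: 0a undefined. 0a->0: no, b/aaab meet in 0 with "b" left. Open state 1: 0a->1.
b: 0b undefined. 0b->0: no, ab/bab meet in 1 with "b" left. 0b->1: ok.
aa: 1a undefined. 1a->0: no, b/bab meet in 1. 1a->1: no, ab/aaab meet in 1 with "b" left. Open state 2: 1a->2.
ab: 1b undefined. 1b->0: no, b/abb meet in 1. 1b->1: no, b/abb meet in 1. 1b->2: ok.
aaa: 2a undefined. 2a->0: no, b/abab meet in 1. 2a->1: no, ba/abab meet in 2. 2a->2: ok.
aab: 2b undefined. 2b->0: ok.
All examples now run through 3 states with every (state, symbol) defined. Accept strings end in {1,2}, Reject strings end in {0}; accept={1,2}.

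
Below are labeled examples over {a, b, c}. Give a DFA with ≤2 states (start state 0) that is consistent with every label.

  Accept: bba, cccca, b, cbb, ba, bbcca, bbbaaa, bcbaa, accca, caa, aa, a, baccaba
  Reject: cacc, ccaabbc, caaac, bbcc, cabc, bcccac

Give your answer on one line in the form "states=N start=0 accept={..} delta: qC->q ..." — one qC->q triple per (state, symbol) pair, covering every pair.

states=2 start=0 accept={0} delta: 0a->0 0b->0 0c->1 1a->0 1b->0 1c->1

Fold the examples into a partial DFA from state 0: repeatedly fix the first undefined (state, symbol) met by the shortest-then-alphabetical prefix, trying targets in increasing order and rejecting any under which an Accept and a Reject string meet in one state with the same remainder; add a state when all current targets are rejected. Accepting states are where Accept strings end.
a: 0a undefined. 0a->0: ok.
b: 0b undefined. 0b->0: ok.
c: 0c undefined. 0c->0: no, bba/cacc meet in 0. Open state 1: 0c->1.
ca: 1a undefined. 1a->0: ok.
cb: 1b undefined. 1b->0: ok.
cc: 1c undefined. 1c->0: no, bba/cacc meet in 0. 1c->1: ok.
All examples now run through 2 states with every (state, symbol) defined. Accept strings end in {0}, Reject strings end in {1}; accept={0}.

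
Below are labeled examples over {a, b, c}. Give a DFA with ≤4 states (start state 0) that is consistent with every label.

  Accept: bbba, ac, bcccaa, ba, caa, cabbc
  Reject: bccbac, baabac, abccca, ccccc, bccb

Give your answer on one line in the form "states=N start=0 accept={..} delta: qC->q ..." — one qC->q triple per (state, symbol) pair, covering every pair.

states=4 start=0 accept={0,1} delta: 0a->0 0b->1 0c->1 1a->1 1b->2 1c->2 2a->3 2b->0 2c->3 3a->0 3b->2 3c->2

State merging on the prefix tree: take the shortest (then alphabetical) example prefix whose next move is undefined and point that move at state 0, else 1, else 2, ...; a target is out if some Accept/Reject pair would then sit in one state with the same input left (inseparable). If every existing state is out, open a new one.
a: 0a undefined. 0a->0: ok.
b: 0b undefined. 0b->0: no, ac/baabac meet in 0 with "c" left. Open state 1: 0b->1.
c: 0c undefined. 0c->0: no, ac/ccccc meet in 0. 0c->1: ok.
ba: 1a undefined. 1a->0: no, ac/baabac meet in 1. 1a->1: ok.
bb: 1b undefined. 1b->0: no, bbba/baabac meet in 1. 1b->1: no, cabbc/baabac meet in 1 with "c" left. Open state 2: 1b->2.
bc: 1c undefined. 1c->0: no, ac/ccccc meet in 1. 1c->1: no, ac/abccca meet in 1. 1c->2: ok.
bbb: 2b undefined. 2b->0: ok.
bcc: 2c undefined. 2c->0: no, ac/abccca meet in 1. 2c->1: no, ac/ccccc meet in 1. 2c->2: no, bbba/bccb meet in 0. Open state 3: 2c->3.
bccb: 3b undefined. 3b->0: no, bbba/bccb meet in 0. 3b->1: no, ac/bccb meet in 1. 3b->2: ok.
bccc: 3c undefined. 3c->0: no, bbba/abccca meet in 0. 3c->1: no, ac/abccca meet in 1. 3c->2: ok.
baaba: 2a undefined. 2a->0: no, bbba/abccca meet in 0. 2a->1: no, ac/abccca meet in 1. 2a->2: no, bcccaa/abccca meet in 2. 2a->3: ok.
bcccaa: 3a undefined. 3a->0: ok.
All examples now run through 4 states with every (state, symbol) defined. Accept strings end in {0,1}, Reject strings end in {2,3}; accept={0,1}.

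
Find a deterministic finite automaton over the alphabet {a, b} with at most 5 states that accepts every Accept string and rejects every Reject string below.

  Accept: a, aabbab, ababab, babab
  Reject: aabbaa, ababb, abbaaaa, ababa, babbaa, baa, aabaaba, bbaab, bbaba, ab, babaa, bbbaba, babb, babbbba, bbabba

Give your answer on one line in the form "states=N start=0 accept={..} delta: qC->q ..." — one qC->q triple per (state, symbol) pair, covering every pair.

State merging on the prefix tree: take the shortest (then alphabetical) example prefix whose next move is undefined and point that move at state 0, else 1, else 2, ...; a target is out if some Accept/Reject pair would then sit in one state with the same input left (inseparable). If every existing state is out, open a new one.
a: 0a undefined. 0a->0: ok.
b: 0b undefined. 0b->0: no, a/aabbaa meet in 0. Open state 1: 0b->1.
ba: 1a undefined. 1a->0: no, a/ababa meet in 0. 1a->1: ok.
bb: 1b undefined. 1b->0: no, a/aabbaa meet in 0. 1b->1: no, aabbab/aabbaa meet in 1. Open state 2: 1b->2.
bba: 2a undefined. 2a->0: no, a/aabbaa meet in 0. 2a->1: no, aabbab/bbaab meet in 2. 2a->2: no, aabbab/ababb meet in 2 with "b" left. Open state 3: 2a->3.
bbb: 2b undefined. 2b->0: no, a/ababb meet in 0. 2b->1: ok.
bbaa: 3a undefined. 3a->0: no, a/aabbaa meet in 0. 3a->1: ok.
bbab: 3b undefined. 3b->0: no, a/bbaba meet in 0. 3b->1: no, aabbab/aabbaa meet in 1. 3b->2: no, aabbab/bbaab meet in 2. 3b->3: no, aabbab/ababa meet in 3. Open state 4: 3b->4.
bbaba: 4a undefined. 4a->0: no, a/bbaba meet in 0. 4a->1: ok.
bbabb: 4b undefined. 4b->0: no, a/bbabba meet in 0. 4b->1: ok.
All examples now run through 5 states with every (state, symbol) defined. Accept strings end in {0,4}, Reject strings end in {1,2,3}; accept={0,4}.

states=5 start=0 accept={0,4} delta: 0a->0 0b->1 1a->1 1b->2 2a->3 2b->1 3a->1 3b->4 4a->1 4b->1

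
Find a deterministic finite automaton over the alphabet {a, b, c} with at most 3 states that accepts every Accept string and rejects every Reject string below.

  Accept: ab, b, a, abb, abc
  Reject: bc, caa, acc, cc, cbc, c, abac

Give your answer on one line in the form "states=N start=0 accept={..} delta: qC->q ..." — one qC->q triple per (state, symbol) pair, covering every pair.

states=3 start=0 accept={0,1} delta: 0a->1 0b->0 0c->2 1a->2 1b->1 1c->0 2a->1 2b->0 2c->2

State merging on the prefix tree: take the shortest (then alphabetical) example prefix whose next move is undefined and point that move at state 0, else 1, else 2, ...; a target is out if some Accept/Reject pair would then sit in one state with the same input left (inseparable). If every existing state is out, open a new one.
a: 0a undefined. 0a->0: no, abc/bc meet in 0 with "bc" left. Open state 1: 0a->1.
b: 0b undefined. 0b->0: ok.
c: 0c undefined. 0c->0: no, b/bc meet in 0. 0c->1: no, a/bc meet in 1. Open state 2: 0c->2.
ab: 1b undefined. 1b->0: no, abc/bc meet in 2. 1b->1: ok.
ac: 1c undefined. 1c->0: ok.
ca: 2a undefined. 2a->0: no, ab/caa meet in 1. 2a->1: ok.
cb: 2b undefined. 2b->0: ok.
cc: 2c undefined. 2c->0: no, b/cc meet in 0. 2c->1: no, ab/cc meet in 1. 2c->2: ok.
aba: 1a undefined. 1a->0: no, b/caa meet in 0. 1a->1: no, ab/caa meet in 1. 1a->2: ok.
All examples now run through 3 states with every (state, symbol) defined. Accept strings end in {0,1}, Reject strings end in {2}; accept={0,1}.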